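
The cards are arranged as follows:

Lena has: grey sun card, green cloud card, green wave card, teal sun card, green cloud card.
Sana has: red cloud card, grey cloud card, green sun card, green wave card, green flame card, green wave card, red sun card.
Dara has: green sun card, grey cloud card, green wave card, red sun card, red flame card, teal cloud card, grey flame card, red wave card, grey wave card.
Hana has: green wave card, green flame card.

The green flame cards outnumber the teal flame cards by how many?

green flame cards: 2.
teal flame cards: 0.
2 − 0 = 2.

2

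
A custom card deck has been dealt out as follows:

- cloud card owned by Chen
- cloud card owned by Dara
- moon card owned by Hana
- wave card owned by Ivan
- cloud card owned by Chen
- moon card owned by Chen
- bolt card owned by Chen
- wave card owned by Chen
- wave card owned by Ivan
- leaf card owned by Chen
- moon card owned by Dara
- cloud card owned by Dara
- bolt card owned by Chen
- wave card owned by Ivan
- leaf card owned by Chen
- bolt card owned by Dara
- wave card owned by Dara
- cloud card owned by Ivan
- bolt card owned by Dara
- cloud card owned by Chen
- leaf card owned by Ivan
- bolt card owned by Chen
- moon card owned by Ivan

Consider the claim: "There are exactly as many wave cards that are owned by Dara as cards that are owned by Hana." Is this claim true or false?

True

|wave cards owned by Dara| = 1.
|cards owned by Hana| = 1.
The claim requires 1 = 1, which holds.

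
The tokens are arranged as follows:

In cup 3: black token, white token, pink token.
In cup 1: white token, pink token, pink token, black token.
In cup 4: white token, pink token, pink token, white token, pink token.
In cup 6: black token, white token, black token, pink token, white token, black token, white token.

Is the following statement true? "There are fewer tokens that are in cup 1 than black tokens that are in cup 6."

There are 4 tokens in cup 1.
There are 3 black tokens in cup 6.
The claim requires 4 < 3, which does not hold.

False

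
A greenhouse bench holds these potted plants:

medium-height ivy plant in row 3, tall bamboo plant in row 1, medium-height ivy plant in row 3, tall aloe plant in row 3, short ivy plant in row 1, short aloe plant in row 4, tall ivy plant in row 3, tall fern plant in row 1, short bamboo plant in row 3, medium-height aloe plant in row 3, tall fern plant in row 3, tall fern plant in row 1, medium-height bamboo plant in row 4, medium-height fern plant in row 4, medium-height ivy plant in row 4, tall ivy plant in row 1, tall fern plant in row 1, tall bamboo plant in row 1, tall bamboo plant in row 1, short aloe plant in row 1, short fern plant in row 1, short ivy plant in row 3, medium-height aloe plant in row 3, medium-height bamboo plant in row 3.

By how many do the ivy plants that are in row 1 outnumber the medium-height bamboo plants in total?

0

ivy plants in row 1: 2.
medium-height bamboo plants: 2.
2 − 2 = 0.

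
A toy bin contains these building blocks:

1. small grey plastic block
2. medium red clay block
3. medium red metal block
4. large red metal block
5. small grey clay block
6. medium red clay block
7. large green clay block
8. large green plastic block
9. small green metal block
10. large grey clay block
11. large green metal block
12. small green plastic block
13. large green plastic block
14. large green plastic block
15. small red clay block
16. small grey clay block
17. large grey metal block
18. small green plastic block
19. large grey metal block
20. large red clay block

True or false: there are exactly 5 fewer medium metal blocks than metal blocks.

True

medium metal blocks: 1.
metal blocks: 6.
The claim requires 6 − 1 (= 5) to equal 5, which holds.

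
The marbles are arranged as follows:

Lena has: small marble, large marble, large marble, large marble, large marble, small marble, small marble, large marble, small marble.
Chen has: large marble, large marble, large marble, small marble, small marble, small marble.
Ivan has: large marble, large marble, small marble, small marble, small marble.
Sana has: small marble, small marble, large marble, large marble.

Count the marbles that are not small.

Total marbles: 24; with the excluded value: 12; remaining 24 − 12 = 12.

12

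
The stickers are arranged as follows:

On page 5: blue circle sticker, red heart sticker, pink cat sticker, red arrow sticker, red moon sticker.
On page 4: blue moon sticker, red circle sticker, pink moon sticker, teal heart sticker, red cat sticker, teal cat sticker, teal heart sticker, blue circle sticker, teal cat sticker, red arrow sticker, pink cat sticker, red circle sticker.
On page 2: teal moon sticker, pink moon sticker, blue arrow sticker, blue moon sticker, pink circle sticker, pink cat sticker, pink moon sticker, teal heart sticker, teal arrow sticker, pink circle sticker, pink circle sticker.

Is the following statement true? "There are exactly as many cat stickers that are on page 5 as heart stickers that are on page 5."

True

cat stickers on page 5: 1.
heart stickers on page 5: 1.
The claim requires 1 = 1, which holds.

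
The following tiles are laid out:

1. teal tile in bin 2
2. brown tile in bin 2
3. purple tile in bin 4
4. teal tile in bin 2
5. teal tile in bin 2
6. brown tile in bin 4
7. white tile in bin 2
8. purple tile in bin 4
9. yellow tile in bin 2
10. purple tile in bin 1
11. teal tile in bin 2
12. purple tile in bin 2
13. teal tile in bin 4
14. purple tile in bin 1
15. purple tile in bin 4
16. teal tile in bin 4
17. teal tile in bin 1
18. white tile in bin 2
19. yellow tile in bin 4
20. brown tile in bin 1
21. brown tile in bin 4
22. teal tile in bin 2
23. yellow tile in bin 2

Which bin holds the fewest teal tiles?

bin 1

Counts by bin (restricted to teal tiles): bin 2→5, bin 4→2, bin 1→1.
The minimum is 1, held uniquely by bin 1.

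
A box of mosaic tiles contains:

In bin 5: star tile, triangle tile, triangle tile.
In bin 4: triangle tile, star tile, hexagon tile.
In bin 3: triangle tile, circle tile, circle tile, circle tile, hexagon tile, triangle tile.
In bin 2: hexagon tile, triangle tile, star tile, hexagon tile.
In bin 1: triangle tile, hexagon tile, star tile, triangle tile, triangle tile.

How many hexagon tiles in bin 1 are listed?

1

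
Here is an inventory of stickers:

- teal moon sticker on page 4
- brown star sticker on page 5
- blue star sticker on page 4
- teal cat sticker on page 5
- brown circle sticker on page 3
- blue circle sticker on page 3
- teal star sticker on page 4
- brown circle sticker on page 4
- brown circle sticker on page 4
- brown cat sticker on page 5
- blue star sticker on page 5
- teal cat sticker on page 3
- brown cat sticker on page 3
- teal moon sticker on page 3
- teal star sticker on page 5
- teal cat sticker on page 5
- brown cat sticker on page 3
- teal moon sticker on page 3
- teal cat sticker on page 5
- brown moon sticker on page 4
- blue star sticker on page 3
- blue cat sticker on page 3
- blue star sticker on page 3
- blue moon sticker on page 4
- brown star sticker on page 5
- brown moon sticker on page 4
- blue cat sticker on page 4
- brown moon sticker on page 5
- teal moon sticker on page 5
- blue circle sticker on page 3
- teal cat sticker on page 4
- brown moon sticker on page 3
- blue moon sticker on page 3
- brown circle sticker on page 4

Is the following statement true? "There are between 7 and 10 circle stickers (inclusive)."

circle stickers: 6.
The claim requires 7 ≤ 6 ≤ 10, which does not hold.

False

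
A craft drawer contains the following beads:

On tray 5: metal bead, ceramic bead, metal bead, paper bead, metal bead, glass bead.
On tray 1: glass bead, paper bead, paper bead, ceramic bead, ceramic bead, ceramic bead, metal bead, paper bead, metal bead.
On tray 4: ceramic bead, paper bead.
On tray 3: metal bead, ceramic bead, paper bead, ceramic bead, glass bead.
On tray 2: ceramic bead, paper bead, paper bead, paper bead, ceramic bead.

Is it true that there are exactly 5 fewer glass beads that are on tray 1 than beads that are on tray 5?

True

glass beads on tray 1: 1.
beads on tray 5: 6.
The claim requires 6 − 1 (= 5) to equal 5, which holds.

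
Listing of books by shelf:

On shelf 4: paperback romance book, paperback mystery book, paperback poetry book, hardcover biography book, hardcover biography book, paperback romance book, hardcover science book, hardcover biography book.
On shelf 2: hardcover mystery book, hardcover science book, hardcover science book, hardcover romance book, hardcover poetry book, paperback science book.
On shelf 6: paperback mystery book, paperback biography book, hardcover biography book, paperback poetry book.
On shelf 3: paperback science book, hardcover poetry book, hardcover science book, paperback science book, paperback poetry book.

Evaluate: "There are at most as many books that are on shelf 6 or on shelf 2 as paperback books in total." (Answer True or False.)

|books on shelf 6 or on shelf 2| = 10.
|paperback books| = 11.
The claim requires 10 ≤ 11, which holds.

True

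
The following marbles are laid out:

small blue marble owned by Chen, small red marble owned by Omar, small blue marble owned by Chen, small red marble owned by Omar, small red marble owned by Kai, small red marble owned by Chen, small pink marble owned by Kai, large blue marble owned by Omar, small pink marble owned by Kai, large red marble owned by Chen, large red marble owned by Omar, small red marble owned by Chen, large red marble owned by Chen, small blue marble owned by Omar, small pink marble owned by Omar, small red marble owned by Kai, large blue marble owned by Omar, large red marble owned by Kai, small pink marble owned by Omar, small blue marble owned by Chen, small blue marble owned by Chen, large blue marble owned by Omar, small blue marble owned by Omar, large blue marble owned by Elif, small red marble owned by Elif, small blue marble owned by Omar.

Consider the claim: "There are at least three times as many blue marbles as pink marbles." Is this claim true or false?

blue marbles: 11.
pink marbles: 4.
The claim requires 11 ≥ 3 × 4 = 12, which does not hold.

False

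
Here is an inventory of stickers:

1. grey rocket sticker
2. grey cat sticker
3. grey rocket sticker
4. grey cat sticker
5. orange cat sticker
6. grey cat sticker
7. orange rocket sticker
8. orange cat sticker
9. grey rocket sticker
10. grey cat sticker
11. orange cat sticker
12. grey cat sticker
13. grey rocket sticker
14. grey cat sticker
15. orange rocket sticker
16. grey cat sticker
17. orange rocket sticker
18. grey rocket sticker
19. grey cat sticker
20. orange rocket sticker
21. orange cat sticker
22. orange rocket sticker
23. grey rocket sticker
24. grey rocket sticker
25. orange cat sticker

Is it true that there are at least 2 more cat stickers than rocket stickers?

|cat stickers| = 13.
|rocket stickers| = 12.
The claim requires 13 − 12 = 1 ≥ 2, which does not hold.

False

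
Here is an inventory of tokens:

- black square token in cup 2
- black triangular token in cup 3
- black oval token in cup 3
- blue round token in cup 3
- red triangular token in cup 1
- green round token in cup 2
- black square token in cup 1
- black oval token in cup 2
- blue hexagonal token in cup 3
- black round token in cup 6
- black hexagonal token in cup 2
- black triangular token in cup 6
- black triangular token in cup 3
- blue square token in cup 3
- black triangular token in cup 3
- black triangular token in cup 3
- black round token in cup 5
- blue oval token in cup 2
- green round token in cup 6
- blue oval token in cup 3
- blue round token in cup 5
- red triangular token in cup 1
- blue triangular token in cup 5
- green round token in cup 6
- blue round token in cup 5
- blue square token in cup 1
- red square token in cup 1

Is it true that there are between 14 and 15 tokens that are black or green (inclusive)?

True

tokens that are black or green: 15.
The claim requires 14 ≤ 15 ≤ 15, which holds.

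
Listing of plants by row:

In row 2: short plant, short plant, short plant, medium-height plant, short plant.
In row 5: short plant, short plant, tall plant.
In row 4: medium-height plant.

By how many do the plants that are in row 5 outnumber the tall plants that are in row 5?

plants in row 5: 3.
tall plants in row 5: 1.
3 − 1 = 2.

2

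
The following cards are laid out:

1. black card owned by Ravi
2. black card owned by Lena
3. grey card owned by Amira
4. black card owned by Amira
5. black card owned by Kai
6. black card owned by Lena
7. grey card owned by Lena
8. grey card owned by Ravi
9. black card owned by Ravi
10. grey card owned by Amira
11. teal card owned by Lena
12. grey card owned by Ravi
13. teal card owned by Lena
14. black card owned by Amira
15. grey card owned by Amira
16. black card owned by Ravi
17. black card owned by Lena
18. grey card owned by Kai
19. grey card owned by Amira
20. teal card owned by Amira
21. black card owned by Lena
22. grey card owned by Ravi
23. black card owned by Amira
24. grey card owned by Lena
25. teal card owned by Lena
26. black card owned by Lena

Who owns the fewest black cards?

Kai

Counts by player (restricted to black cards): Lena→5, Amira→3, Ravi→3, Kai→1.
The minimum is 1, held uniquely by Kai.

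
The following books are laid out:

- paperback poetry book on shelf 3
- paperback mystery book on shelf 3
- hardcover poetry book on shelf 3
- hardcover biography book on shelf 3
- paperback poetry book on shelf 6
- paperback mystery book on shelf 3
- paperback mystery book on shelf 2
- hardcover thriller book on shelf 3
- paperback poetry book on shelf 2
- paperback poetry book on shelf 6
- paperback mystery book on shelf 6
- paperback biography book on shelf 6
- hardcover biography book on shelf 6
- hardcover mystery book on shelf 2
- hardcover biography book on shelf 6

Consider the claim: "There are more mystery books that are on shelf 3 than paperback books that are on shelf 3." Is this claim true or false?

|mystery books on shelf 3| = 2.
|paperback books on shelf 3| = 3.
The claim requires 2 > 3, which does not hold.

False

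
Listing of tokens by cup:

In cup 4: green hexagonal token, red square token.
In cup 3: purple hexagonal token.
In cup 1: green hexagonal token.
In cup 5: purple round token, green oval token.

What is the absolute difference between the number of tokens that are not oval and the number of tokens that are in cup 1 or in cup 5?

2

tokens that are not oval: 5. tokens in cup 1 or in cup 5: 3.
|5 − 3| = 5 − 3 = 2.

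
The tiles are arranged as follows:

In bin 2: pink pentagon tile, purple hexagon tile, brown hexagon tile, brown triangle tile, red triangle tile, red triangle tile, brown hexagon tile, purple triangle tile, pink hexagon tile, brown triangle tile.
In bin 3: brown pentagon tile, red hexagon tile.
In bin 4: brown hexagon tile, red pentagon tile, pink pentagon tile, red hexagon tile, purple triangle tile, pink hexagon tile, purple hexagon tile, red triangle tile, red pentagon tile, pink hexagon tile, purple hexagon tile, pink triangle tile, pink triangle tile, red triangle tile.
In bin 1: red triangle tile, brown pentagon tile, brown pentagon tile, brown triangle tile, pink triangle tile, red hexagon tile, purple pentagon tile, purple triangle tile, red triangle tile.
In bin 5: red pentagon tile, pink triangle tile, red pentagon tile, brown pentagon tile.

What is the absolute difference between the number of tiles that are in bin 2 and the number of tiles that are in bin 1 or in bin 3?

1

tiles in bin 2: 10. tiles in bin 1 or in bin 3: 11.
|10 − 11| = 11 − 10 = 1.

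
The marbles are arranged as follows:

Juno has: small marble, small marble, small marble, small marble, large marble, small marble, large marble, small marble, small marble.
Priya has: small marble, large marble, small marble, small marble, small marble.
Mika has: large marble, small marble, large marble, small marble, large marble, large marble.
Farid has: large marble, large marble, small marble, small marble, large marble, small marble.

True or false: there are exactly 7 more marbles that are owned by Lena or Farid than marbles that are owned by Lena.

False

marbles owned by Lena or Farid: 6.
marbles owned by Lena: 0.
The claim requires 6 − 0 (= 6) to equal 7, which does not hold.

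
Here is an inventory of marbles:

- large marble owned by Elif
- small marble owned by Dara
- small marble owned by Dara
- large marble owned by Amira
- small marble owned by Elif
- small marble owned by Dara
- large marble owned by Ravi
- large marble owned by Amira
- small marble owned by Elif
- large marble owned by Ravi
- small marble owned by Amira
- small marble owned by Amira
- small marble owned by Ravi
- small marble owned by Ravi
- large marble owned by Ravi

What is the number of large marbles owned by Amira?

2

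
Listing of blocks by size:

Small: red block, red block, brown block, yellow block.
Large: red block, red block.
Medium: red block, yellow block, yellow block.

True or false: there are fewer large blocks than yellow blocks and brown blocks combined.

True

There are 2 large blocks.
yellow blocks: 3; brown blocks: 1; combined: 3 + 1 = 4.
The claim requires 2 < 4, which holds.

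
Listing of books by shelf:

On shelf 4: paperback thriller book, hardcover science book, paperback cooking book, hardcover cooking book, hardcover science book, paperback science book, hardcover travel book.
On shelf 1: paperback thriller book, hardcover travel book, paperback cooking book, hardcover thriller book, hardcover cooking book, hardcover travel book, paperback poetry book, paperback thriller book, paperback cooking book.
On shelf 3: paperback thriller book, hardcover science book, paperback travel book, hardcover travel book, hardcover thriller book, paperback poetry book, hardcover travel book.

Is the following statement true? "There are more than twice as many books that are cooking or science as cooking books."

False

There are 9 books that are cooking or science.
There are 5 cooking books.
The claim requires 9 > 2 × 5 = 10, which does not hold.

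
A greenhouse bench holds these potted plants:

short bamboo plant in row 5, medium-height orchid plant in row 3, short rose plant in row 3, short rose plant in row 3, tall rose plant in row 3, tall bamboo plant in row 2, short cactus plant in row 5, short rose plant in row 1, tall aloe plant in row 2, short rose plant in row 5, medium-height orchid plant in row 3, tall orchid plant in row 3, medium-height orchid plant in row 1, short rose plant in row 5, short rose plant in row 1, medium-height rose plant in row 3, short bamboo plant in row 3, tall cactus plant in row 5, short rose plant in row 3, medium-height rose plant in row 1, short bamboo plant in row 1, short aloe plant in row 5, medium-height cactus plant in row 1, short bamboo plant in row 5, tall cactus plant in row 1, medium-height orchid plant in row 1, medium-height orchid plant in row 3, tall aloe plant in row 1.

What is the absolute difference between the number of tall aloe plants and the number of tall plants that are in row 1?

0

tall aloe plants: 2. tall plants in row 1: 2.
|2 − 2| = 2 − 2 = 0.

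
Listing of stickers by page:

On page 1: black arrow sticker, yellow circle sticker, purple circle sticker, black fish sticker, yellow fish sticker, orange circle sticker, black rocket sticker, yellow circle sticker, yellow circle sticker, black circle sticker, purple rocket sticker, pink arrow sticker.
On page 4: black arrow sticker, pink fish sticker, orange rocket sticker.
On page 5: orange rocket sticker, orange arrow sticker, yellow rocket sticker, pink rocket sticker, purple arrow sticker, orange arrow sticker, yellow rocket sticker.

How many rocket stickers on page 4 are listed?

1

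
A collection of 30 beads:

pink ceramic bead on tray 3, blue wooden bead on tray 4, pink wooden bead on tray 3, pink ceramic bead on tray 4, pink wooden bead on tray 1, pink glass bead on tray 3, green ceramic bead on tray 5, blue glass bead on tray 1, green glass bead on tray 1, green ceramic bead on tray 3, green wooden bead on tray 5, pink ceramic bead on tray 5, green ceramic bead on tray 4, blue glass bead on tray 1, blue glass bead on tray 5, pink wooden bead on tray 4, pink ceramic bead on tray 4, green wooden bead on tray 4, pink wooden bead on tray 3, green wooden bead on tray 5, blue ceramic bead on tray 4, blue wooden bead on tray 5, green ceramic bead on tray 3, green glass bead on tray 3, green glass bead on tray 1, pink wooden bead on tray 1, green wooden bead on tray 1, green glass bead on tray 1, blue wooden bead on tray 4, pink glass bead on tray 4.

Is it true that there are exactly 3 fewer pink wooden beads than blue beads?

pink wooden beads: 5.
blue beads: 7.
The claim requires 7 − 5 (= 2) to equal 3, which does not hold.

False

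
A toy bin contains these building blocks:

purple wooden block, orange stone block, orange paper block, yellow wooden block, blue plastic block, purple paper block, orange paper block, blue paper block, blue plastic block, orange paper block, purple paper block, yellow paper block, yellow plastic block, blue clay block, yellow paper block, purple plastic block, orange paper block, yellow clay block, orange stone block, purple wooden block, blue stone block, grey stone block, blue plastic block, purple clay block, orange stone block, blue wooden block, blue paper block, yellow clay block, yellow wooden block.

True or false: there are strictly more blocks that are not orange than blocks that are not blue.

blocks that are not orange: 22.
blocks that are not blue: 21.
The claim requires 22 > 21, which holds.

True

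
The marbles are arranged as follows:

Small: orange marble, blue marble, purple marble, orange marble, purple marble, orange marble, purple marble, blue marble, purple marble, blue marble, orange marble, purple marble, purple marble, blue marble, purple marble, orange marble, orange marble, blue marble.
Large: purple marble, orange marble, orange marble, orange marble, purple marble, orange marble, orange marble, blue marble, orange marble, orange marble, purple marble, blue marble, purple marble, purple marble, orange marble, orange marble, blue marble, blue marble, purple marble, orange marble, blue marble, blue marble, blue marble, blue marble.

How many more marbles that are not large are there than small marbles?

0

marbles that are not large: 18.
small marbles: 18.
18 − 18 = 0.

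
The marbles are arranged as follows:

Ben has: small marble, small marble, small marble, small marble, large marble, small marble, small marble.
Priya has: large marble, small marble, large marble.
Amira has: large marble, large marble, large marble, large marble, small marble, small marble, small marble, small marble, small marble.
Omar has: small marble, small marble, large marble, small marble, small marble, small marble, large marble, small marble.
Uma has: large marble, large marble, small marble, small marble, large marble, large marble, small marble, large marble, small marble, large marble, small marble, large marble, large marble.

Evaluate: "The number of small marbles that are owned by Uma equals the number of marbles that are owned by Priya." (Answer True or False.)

Count of small marbles owned by Uma: 5.
Count of marbles owned by Priya: 3.
The claim requires 5 = 3, which does not hold.

False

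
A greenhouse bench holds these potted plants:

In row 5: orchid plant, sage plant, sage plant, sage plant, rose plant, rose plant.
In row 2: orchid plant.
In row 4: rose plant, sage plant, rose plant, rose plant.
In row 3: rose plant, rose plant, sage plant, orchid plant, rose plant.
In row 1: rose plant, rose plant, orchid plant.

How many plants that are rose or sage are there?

15

rose: 10; sage: 5; together 10 + 5 = 15.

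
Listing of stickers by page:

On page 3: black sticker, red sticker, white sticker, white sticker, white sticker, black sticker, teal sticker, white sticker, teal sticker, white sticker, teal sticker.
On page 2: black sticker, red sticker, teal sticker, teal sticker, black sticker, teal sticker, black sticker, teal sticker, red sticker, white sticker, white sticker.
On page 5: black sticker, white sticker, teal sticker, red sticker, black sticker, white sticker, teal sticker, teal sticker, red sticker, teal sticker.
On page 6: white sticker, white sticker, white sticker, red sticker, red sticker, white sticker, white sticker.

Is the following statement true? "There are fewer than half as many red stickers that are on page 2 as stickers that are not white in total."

True

red stickers on page 2: 2.
stickers that are not white: 25.
The claim requires 2 × 2 = 4 < 25, which holds.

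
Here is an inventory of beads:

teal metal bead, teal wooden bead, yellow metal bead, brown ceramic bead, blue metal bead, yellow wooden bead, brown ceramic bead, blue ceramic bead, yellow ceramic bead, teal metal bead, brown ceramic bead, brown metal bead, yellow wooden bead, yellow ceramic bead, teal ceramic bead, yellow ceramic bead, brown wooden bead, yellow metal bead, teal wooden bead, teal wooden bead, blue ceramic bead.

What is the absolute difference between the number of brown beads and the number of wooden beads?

1

brown beads: 5. wooden beads: 6.
|5 − 6| = 6 − 5 = 1.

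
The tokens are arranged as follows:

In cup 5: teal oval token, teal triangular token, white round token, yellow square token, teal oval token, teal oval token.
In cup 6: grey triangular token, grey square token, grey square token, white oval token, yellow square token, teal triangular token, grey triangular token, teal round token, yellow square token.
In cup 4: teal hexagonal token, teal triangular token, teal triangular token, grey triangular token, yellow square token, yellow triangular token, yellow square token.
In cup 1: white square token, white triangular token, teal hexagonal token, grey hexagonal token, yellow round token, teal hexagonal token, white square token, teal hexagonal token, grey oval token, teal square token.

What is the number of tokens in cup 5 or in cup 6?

15

in cup 5: 6; in cup 6: 9; together 6 + 9 = 15.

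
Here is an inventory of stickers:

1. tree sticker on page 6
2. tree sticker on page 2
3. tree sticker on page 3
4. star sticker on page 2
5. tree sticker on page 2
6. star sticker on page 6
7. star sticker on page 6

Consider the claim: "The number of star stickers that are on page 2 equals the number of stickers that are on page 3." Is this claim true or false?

|star stickers on page 2| = 1.
|stickers on page 3| = 1.
The claim requires 1 = 1, which holds.

True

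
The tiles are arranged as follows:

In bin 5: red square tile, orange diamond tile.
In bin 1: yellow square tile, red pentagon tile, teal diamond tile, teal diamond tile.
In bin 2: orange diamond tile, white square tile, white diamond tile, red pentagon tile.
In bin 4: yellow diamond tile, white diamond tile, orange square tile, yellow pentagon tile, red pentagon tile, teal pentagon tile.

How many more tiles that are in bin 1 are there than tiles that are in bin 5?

tiles in bin 1: 4.
tiles in bin 5: 2.
4 − 2 = 2.

2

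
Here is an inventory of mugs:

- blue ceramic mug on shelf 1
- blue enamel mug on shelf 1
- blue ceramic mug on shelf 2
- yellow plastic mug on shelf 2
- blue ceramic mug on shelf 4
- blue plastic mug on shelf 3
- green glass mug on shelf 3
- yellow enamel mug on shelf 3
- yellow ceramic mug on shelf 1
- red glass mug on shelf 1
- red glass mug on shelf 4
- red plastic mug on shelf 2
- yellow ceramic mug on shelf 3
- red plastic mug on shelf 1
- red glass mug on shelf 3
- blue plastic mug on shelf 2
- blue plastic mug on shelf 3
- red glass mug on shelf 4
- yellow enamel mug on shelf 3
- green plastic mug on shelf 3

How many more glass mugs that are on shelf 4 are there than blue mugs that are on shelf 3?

glass mugs on shelf 4: 2.
blue mugs on shelf 3: 2.
2 − 2 = 0.

0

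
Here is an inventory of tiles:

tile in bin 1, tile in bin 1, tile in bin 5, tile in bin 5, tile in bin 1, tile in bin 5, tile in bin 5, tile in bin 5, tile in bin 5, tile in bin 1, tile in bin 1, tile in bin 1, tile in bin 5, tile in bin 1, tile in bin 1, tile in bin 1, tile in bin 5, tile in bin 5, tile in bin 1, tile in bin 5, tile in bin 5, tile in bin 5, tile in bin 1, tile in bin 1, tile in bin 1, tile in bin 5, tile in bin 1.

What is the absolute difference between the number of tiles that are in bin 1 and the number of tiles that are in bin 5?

tiles in bin 1: 14. tiles in bin 5: 13.
|14 − 13| = 14 − 13 = 1.

1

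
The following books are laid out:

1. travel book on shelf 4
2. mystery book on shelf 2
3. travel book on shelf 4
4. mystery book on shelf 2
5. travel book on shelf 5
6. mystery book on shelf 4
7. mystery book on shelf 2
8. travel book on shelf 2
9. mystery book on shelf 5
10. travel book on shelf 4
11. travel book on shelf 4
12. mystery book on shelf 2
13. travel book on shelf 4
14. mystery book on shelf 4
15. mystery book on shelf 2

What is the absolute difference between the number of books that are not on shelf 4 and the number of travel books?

1

books that are not on shelf 4: 8. travel books: 7.
|8 − 7| = 8 − 7 = 1.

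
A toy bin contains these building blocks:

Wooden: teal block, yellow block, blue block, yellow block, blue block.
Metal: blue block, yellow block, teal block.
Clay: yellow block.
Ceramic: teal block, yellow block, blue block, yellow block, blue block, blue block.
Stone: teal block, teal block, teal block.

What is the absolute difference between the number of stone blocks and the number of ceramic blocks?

stone blocks: 3. ceramic blocks: 6.
|3 − 6| = 6 − 3 = 3.

3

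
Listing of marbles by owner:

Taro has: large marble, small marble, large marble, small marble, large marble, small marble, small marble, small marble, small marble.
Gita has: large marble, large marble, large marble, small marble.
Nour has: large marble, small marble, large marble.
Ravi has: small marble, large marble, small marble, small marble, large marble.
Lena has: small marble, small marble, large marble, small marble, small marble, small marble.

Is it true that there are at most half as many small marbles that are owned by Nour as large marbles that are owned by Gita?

|small marbles owned by Nour| = 1.
|large marbles owned by Gita| = 3.
The claim requires 2 × 1 = 2 ≤ 3, which holds.

True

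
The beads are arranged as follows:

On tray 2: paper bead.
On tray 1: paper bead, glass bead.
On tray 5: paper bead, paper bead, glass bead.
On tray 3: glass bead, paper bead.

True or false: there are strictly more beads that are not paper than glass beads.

False

|beads that are not paper| = 3.
|glass beads| = 3.
The claim requires 3 > 3, which does not hold.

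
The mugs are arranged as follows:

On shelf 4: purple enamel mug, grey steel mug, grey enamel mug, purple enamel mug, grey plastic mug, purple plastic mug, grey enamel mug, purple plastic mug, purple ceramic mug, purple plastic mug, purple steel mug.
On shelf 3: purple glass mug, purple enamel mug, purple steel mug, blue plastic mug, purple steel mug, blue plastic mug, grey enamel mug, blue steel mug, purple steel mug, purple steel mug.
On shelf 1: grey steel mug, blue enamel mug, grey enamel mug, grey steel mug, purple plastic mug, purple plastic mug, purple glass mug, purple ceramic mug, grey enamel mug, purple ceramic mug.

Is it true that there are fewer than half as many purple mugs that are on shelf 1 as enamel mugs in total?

purple mugs on shelf 1: 5.
enamel mugs: 9.
The claim requires 2 × 5 = 10 < 9, which does not hold.

False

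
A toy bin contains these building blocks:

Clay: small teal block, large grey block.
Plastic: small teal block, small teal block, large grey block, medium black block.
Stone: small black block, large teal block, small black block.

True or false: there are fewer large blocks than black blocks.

False

There are 3 large blocks.
There are 3 black blocks.
The claim requires 3 < 3, which does not hold.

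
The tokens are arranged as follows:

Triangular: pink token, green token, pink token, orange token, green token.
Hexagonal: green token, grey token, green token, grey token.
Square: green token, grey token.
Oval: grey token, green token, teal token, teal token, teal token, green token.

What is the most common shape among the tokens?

oval

Counts by shape: oval 6, triangular 5, hexagonal 4, square 2.
The maximum is 6, held uniquely by oval.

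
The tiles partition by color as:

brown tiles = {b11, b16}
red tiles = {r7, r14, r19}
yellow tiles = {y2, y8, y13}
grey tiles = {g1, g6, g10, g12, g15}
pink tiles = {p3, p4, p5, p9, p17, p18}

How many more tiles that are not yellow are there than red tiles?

tiles that are not yellow: 16.
red tiles: 3.
16 − 3 = 13.

13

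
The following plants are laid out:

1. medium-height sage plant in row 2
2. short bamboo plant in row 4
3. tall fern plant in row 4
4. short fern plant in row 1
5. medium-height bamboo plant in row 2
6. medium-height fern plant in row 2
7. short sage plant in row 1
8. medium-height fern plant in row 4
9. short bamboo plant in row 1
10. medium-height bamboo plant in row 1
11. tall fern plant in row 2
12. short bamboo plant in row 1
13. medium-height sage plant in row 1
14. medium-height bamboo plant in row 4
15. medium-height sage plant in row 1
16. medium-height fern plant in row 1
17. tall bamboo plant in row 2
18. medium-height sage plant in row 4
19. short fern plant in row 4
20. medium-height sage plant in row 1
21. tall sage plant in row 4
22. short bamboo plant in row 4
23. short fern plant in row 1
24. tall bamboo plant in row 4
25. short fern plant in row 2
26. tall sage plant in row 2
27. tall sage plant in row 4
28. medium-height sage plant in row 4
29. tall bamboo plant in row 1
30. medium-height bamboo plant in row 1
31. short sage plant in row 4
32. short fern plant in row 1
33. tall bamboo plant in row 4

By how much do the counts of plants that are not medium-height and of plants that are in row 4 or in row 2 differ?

0

plants that are not medium-height: 20. plants in row 4 or in row 2: 20.
|20 − 20| = 20 − 20 = 0.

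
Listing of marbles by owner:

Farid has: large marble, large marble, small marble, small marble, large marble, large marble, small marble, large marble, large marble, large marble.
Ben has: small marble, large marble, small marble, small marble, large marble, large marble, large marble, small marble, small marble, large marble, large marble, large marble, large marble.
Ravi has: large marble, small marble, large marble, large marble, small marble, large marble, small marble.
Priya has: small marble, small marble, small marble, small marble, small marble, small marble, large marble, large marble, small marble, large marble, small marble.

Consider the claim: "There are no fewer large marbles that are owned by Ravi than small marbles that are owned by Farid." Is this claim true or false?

large marbles owned by Ravi: 4.
small marbles owned by Farid: 3.
The claim requires 4 ≥ 3, which holds.

True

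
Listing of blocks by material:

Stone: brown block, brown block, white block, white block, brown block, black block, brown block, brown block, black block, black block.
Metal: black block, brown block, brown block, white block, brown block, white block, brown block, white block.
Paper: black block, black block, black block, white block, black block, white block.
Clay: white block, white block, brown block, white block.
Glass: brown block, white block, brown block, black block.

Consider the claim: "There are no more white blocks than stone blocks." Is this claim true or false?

white blocks: 11.
stone blocks: 10.
The claim requires 11 ≤ 10, which does not hold.

False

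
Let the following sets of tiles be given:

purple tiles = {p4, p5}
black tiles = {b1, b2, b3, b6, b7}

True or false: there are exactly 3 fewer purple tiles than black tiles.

|purple tiles| = 2.
|black tiles| = 5.
The claim requires 5 − 2 (= 3) to equal 3, which holds.

True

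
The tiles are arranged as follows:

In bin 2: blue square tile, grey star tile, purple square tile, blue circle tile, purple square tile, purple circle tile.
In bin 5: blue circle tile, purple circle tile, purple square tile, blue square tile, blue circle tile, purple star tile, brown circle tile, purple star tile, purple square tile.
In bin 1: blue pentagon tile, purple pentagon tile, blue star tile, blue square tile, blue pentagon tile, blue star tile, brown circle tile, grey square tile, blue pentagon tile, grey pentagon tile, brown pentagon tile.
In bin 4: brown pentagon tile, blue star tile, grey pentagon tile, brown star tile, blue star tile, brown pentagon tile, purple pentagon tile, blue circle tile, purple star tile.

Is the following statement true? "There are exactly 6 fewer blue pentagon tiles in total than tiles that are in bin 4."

blue pentagon tiles: 3.
tiles in bin 4: 9.
The claim requires 9 − 3 (= 6) to equal 6, which holds.

True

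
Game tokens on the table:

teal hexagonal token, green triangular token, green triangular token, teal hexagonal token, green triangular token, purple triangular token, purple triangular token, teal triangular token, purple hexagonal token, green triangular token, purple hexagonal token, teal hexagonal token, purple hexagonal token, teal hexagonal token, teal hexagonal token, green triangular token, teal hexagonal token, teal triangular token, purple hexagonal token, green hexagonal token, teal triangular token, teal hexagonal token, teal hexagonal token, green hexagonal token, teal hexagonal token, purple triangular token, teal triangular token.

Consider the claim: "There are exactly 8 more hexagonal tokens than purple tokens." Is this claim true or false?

There are 15 hexagonal tokens.
There are 7 purple tokens.
The claim requires 15 − 7 (= 8) to equal 8, which holds.

True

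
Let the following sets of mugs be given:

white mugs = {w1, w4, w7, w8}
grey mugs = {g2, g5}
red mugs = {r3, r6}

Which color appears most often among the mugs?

white

Counts by color: white 4, grey 2, red 2.
The maximum is 4, held uniquely by white.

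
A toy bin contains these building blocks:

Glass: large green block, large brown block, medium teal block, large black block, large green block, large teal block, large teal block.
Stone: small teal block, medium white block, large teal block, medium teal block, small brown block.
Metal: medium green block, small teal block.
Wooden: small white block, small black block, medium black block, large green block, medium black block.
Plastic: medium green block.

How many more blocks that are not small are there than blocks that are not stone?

blocks that are not small: 15.
blocks that are not stone: 15.
15 − 15 = 0.

0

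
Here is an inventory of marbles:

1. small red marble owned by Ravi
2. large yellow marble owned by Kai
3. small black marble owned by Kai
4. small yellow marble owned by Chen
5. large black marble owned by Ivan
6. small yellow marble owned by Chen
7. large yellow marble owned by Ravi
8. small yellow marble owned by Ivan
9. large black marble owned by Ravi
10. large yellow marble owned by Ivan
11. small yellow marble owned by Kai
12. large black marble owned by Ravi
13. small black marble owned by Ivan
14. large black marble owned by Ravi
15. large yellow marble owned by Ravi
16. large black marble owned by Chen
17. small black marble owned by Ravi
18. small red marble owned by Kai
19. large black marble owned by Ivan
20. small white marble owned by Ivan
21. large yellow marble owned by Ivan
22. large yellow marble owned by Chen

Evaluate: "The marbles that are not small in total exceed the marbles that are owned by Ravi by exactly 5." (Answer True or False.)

True

There are 12 marbles that are not small.
Count of marbles owned by Ravi: 7.
The claim requires 12 − 7 (= 5) to equal 5, which holds.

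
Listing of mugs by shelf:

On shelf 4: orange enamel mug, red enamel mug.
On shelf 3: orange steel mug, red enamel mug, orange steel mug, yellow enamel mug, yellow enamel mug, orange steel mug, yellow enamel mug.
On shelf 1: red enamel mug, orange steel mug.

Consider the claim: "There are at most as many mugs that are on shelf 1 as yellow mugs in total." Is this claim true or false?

There are 2 mugs on shelf 1.
There are 3 yellow mugs.
The claim requires 2 ≤ 3, which holds.

True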